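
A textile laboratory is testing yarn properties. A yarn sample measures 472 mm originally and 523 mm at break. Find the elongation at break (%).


Formula: Elongation (%) = ((L_break - L0) / L0) * 100
Step 1: Extension = 523 - 472 = 51 mm
Step 2: Elongation = (51 / 472) * 100
Step 3: Elongation = 0.108051 * 100 = 10.8051% ≈ 10.8%

10.8%


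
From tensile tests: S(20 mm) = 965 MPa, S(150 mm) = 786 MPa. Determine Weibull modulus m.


Formula: m = ln(L1/L2) / ln(S2/S1)
Step 1: ln(L1/L2) = ln(20/150) = -2.01490
Step 2: S2/S1 = 786/965 = 0.81451
Step 3: ln(S2/S1) = ln(0.81451) = -0.20517
Step 4: m = -2.01490 / -0.20517 = 9.82

9.82 (Weibull m)


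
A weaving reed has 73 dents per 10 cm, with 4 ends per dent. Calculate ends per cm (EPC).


Formula: EPC = (dents per 10 cm * ends per dent) / 10
Step 1: Total ends per 10 cm = 73 * 4 = 292
Step 2: EPC = 292 / 10 = 29.2 ends/cm

29.2 ends/cm


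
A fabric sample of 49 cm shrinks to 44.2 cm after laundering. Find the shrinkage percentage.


Formula: Shrinkage% = ((L_before - L_after) / L_before) * 100
Step 1: Shrinkage = 49 - 44.2 = 4.8 cm
Step 2: Shrinkage% = (4.8 / 49) * 100
Step 3: Shrinkage% = 0.097959 * 100 = 9.7959% ≈ 9.8%

9.8%


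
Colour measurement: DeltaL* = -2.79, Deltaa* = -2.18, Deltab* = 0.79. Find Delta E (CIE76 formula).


Formula: Delta E = sqrt(dL*^2 + da*^2 + db*^2)
Step 1: dL*^2 = (-2.79)^2 = 7.7841
Step 2: da*^2 = (-2.18)^2 = 4.7524
Step 3: db*^2 = 0.79^2 = 0.6241
Step 4: Sum = 7.7841 + 4.7524 + 0.6241 = 13.1606
Step 5: Delta E = sqrt(13.1606) = 3.63

3.63 Delta E


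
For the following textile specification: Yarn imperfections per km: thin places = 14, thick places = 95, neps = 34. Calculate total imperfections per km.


Formula: Total = thin places + thick places + neps
Total = 14 + 95 + 34
Total = 143 imperfections/km

143 imperfections/km


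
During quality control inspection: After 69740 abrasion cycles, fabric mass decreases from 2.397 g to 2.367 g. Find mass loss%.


Formula: Mass loss% = ((m_before - m_after) / m_before) * 100
Step 1: Mass loss = 2.397 - 2.367 = 0.03 g
Step 2: Ratio = 0.03 / 2.397 = 0.0125156
Step 3: Mass loss% = 0.0125156 * 100 = 1.25156% ≈ 1.25%

1.25%


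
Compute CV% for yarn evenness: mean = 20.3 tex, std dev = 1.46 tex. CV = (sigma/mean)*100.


Formula: CV% = (standard deviation / mean) * 100
Step 1: Ratio = 1.46 / 20.3 = 0.071921
Step 2: CV% = 0.071921 * 100 = 7.1921% ≈ 7.2%

7.2%


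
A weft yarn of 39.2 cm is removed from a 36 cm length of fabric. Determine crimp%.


Formula: Crimp% = ((L_yarn - L_fabric) / L_fabric) * 100
Step 1: Extension = 39.2 - 36 = 3.2 cm
Step 2: Crimp% = (3.2 / 36) * 100
Step 3: Crimp% = 0.088889 * 100 = 8.8889% ≈ 8.9%

8.9%


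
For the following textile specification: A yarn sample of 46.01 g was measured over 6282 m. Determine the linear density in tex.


Formula: Tex = (mass_g / length_m) * 1000
Substituting: Tex = (46.01 / 6282) * 1000
Intermediate: 46.01 / 6282 = 0.0073241 g/m
Tex = 0.0073241 * 1000 = 7.32 tex

7.32 tex


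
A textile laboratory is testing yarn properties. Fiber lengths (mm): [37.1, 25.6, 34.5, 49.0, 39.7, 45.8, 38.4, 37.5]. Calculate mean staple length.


Formula: Mean = sum of lengths / count
Sum = 37.1 + 25.6 + 34.5 + 49.0 + 39.7 + 45.8 + 38.4 + 37.5
Sum = 307.6 mm
Mean = 307.6 / 8 = 38.45 mm

38.45 mm


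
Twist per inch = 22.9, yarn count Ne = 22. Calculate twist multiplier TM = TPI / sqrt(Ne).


Formula: TM = TPI / sqrt(Ne)
Step 1: sqrt(Ne) = sqrt(22) = 4.6904
Step 2: TM = 22.9 / 4.6904 = 4.88

4.88 TM


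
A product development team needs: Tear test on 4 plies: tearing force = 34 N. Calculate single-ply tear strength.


Formula: Per-ply strength = Total force / Number of plies
Per-ply = 34 N / 4
Per-ply = 8.5 N

8.5 N


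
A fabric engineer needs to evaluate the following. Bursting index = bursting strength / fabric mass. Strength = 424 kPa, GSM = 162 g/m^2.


Formula: Bursting Index = Bursting Strength / Fabric GSM
BI = 424 kPa / 162 g/m^2
BI = 2.617 kPa/(g/m^2)

2.617 kPa/(g/m^2)


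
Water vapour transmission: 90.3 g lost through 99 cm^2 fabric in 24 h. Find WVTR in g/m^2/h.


Formula: WVTR = mass_loss / (area * time)
Step 1: Convert area: 99 cm^2 = 0.0099 m^2
Step 2: WVTR = 90.3 g / (0.0099 m^2 * 24 h)
Step 3: WVTR = 90.3 / 0.2376 = 380.1 g/m^2/h

380.1 g/m^2/h


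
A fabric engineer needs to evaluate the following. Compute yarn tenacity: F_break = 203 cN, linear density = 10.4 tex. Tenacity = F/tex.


Formula: Tenacity = Breaking force / Linear density
Tenacity = 203 cN / 10.4 tex
Tenacity = 19.52 cN/tex

19.52 cN/tex


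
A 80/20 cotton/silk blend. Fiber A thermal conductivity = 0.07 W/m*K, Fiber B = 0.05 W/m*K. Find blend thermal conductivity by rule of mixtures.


Formula: Blend property = (fraction_A * property_A) + (fraction_B * property_B)
Step 1: Contribution A = 80/100 * 0.07 W/m*K = 0.056 W/m*K
Step 2: Contribution B = 20/100 * 0.05 W/m*K = 0.01 W/m*K
Step 3: Blend thermal conductivity = 0.056 + 0.01 = 0.066 W/m*K

0.066 W/m*K


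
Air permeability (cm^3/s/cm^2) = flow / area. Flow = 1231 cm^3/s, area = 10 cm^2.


Formula: Air Permeability = Airflow / Test Area
AP = 1231 cm^3/s / 10 cm^2
AP = 123.1 cm^3/s/cm^2

123.1 cm^3/s/cm^2


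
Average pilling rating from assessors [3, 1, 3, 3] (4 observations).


Formula: Mean = sum / count
Sum = 3 + 1 + 3 + 3 = 10
Mean = 10 / 4 = 2.5

2.5


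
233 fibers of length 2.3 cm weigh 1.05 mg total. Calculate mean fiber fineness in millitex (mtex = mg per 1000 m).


Formula: fineness (mtex) = mass (mg) / total length (km) = (mass_mg / total_length_m) * 1000
Step 1: Convert fiber length: 2.3 cm = 0.023 m
Step 2: Total fiber length = 233 * 0.023 = 5.359 m
Step 3: Linear density = 1.05 mg / 5.359 m = 0.1959 mg/m
Step 4: fineness = 0.1959 * 1000 = 195.9 mtex

195.9 mtex


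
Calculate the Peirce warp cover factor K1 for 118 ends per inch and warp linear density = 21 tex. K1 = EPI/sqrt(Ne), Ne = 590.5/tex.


Formula: K1 = EPI / sqrt(Ne), with Ne = 590.5 / tex_warp
Step 1: Ne = 590.5 / 21 = 28.119
Step 2: sqrt(Ne) = sqrt(28.119) = 5.3027
Step 3: K1 = 118 / 5.3027 = 22.3

22.3


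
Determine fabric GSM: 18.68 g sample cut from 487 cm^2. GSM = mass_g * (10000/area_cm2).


Formula: GSM = mass_g / area_m2
Step 1: Convert area: 487 cm^2 = 487 / 10000 = 0.0487 m^2
Step 2: GSM = 18.68 g / 0.0487 m^2 = 383.6 g/m^2

383.6 g/m^2


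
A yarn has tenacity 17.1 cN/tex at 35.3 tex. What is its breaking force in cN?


Formula: Breaking force = Tenacity * Linear density
F = 17.1 cN/tex * 35.3 tex
F = 603.63 cN

603.63 cN


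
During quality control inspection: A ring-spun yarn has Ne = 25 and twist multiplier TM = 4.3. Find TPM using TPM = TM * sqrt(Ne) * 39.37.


Formula: TPM = TM * sqrt(Ne) * 39.37
Step 1: sqrt(Ne) = sqrt(25) = 5
Step 2: TM * sqrt(Ne) = 4.3 * 5 = 21.5
Step 3: TPM = 21.5 * 39.37 = 846 twists/m

846 twists/m


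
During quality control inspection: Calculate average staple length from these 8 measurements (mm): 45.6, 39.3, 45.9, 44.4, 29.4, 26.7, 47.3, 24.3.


Formula: Mean = sum of lengths / count
Sum = 45.6 + 39.3 + 45.9 + 44.4 + 29.4 + 26.7 + 47.3 + 24.3
Sum = 302.9 mm
Mean = 302.9 / 8 = 37.86 mm

37.86 mm


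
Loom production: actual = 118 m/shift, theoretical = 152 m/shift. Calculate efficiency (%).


Formula: Efficiency% = (Actual output / Theoretical output) * 100
Efficiency% = (118 / 152) * 100
Efficiency% = 0.776316 * 100 = 77.6316% ≈ 77.6%

77.6%


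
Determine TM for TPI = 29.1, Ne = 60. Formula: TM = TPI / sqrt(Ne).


Formula: TM = TPI / sqrt(Ne)
Step 1: sqrt(Ne) = sqrt(60) = 7.746
Step 2: TM = 29.1 / 7.746 = 3.76

3.76 TM


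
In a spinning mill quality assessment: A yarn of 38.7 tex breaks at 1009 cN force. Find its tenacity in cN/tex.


Formula: Tenacity = Breaking force / Linear density
Tenacity = 1009 cN / 38.7 tex
Tenacity = 26.07 cN/tex

26.07 cN/tex


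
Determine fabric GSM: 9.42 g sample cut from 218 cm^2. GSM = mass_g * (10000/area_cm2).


Formula: GSM = mass_g / area_m2
Step 1: Convert area: 218 cm^2 = 218 / 10000 = 0.0218 m^2
Step 2: GSM = 9.42 g / 0.0218 m^2 = 432.1 g/m^2

432.1 g/m^2


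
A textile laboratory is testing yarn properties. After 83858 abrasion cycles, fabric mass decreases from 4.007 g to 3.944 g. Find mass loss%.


Formula: Mass loss% = ((m_before - m_after) / m_before) * 100
Step 1: Mass loss = 4.007 - 3.944 = 0.063 g
Step 2: Ratio = 0.063 / 4.007 = 0.0157225
Step 3: Mass loss% = 0.0157225 * 100 = 1.57225% ≈ 1.57%

1.57%


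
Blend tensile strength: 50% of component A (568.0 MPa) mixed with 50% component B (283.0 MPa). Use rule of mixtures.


Formula: Blend property = (fraction_A * property_A) + (fraction_B * property_B)
Step 1: Contribution A = 50/100 * 568.0 MPa = 284.0 MPa
Step 2: Contribution B = 50/100 * 283.0 MPa = 141.5 MPa
Step 3: Blend tensile strength = 284.0 + 141.5 = 425.5 MPa

425.5 MPa


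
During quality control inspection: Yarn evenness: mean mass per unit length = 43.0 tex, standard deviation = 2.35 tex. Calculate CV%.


Formula: CV% = (standard deviation / mean) * 100
Step 1: Ratio = 2.35 / 43.0 = 0.054651
Step 2: CV% = 0.054651 * 100 = 5.4651% ≈ 5.5%

5.5%


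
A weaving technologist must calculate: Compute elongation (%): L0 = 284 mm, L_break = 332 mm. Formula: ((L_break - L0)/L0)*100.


Formula: Elongation (%) = ((L_break - L0) / L0) * 100
Step 1: Extension = 332 - 284 = 48 mm
Step 2: Elongation = (48 / 284) * 100
Step 3: Elongation = 0.169014 * 100 = 16.9014% ≈ 16.9%

16.9%


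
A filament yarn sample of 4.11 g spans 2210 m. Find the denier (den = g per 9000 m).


Formula: den = (mass_g / length_m) * 9000
Substituting: den = (4.11 / 2210) * 9000
Intermediate: 4.11 / 2210 = 0.00185973 g/m
den = 0.00185973 * 9000 = 16.7 denier

16.7 denier


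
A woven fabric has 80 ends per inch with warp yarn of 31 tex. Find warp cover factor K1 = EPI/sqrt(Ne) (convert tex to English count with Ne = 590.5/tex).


Formula: K1 = EPI / sqrt(Ne), with Ne = 590.5 / tex_warp
Step 1: Ne = 590.5 / 31 = 19.048
Step 2: sqrt(Ne) = sqrt(19.048) = 4.3644
Step 3: K1 = 80 / 4.3644 = 18.3

18.3


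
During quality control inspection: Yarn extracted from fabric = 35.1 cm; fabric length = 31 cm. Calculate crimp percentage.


Formula: Crimp% = ((L_yarn - L_fabric) / L_fabric) * 100
Step 1: Extension = 35.1 - 31 = 4.1 cm
Step 2: Crimp% = (4.1 / 31) * 100
Step 3: Crimp% = 0.132258 * 100 = 13.2258% ≈ 13.2%

13.2%


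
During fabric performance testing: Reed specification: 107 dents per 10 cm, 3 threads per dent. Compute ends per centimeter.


Formula: EPC = (dents per 10 cm * ends per dent) / 10
Step 1: Total ends per 10 cm = 107 * 3 = 321
Step 2: EPC = 321 / 10 = 32.1 ends/cm

32.1 ends/cm


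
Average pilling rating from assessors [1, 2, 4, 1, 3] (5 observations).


Formula: Mean = sum / count
Sum = 1 + 2 + 4 + 1 + 3 = 11
Mean = 11 / 5 = 2.2

2.2


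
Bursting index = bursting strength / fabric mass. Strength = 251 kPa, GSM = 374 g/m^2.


Formula: Bursting Index = Bursting Strength / Fabric GSM
BI = 251 kPa / 374 g/m^2
BI = 0.671 kPa/(g/m^2)

0.671 kPa/(g/m^2)


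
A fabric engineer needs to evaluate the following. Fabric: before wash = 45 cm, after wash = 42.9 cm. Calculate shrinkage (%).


Formula: Shrinkage% = ((L_before - L_after) / L_before) * 100
Step 1: Shrinkage = 45 - 42.9 = 2.1 cm
Step 2: Shrinkage% = (2.1 / 45) * 100
Step 3: Shrinkage% = 0.046667 * 100 = 4.6667% ≈ 4.7%

4.7%


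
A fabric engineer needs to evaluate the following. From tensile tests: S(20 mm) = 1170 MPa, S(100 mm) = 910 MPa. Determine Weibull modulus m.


Formula: m = ln(L1/L2) / ln(S2/S1)
Step 1: ln(L1/L2) = ln(20/100) = -1.60944
Step 2: S2/S1 = 910/1170 = 0.77778
Step 3: ln(S2/S1) = ln(0.77778) = -0.25131
Step 4: m = -1.60944 / -0.25131 = 6.40

6.40 (Weibull m)


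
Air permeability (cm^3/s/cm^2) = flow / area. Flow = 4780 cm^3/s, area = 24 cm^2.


Formula: Air Permeability = Airflow / Test Area
AP = 4780 cm^3/s / 24 cm^2
AP = 199.2 cm^3/s/cm^2

199.2 cm^3/s/cm^2


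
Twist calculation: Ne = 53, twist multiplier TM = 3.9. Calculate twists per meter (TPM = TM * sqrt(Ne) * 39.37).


Formula: TPM = TM * sqrt(Ne) * 39.37
Step 1: sqrt(Ne) = sqrt(53) = 7.2801
Step 2: TM * sqrt(Ne) = 3.9 * 7.2801 = 28.3924
Step 3: TPM = 28.3924 * 39.37 = 1118 twists/m

1118 twists/m


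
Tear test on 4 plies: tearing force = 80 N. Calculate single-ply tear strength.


Formula: Per-ply strength = Total force / Number of plies
Per-ply = 80 N / 4
Per-ply = 20 N

20 N


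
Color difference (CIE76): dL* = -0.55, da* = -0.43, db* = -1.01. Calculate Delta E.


Formula: Delta E = sqrt(dL*^2 + da*^2 + db*^2)
Step 1: dL*^2 = (-0.55)^2 = 0.3025
Step 2: da*^2 = (-0.43)^2 = 0.1849
Step 3: db*^2 = (-1.01)^2 = 1.0201
Step 4: Sum = 0.3025 + 0.1849 + 1.0201 = 1.5075
Step 5: Delta E = sqrt(1.5075) = 1.23

1.23 Delta E


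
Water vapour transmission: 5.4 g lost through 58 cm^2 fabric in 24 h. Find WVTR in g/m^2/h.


Formula: WVTR = mass_loss / (area * time)
Step 1: Convert area: 58 cm^2 = 0.0058 m^2
Step 2: WVTR = 5.4 g / (0.0058 m^2 * 24 h)
Step 3: WVTR = 5.4 / 0.1392 = 38.8 g/m^2/h

38.8 g/m^2/h


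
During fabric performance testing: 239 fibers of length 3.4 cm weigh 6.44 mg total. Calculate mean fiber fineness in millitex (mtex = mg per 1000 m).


Formula: fineness (mtex) = mass (mg) / total length (km) = (mass_mg / total_length_m) * 1000
Step 1: Convert fiber length: 3.4 cm = 0.034 m
Step 2: Total fiber length = 239 * 0.034 = 8.126 m
Step 3: Linear density = 6.44 mg / 8.126 m = 0.7925 mg/m
Step 4: fineness = 0.7925 * 1000 = 792.5 mtex

792.5 mtex


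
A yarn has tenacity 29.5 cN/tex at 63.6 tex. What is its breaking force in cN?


Formula: Breaking force = Tenacity * Linear density
F = 29.5 cN/tex * 63.6 tex
F = 1876.20 cN

1876.20 cN


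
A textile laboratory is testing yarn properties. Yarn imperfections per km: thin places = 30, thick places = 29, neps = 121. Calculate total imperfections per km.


Formula: Total = thin places + thick places + neps
Total = 30 + 29 + 121
Total = 180 imperfections/km

180 imperfections/km


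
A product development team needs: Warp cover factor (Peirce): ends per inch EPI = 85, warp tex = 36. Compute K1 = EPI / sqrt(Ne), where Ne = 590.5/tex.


Formula: K1 = EPI / sqrt(Ne), with Ne = 590.5 / tex_warp
Step 1: Ne = 590.5 / 36 = 16.403
Step 2: sqrt(Ne) = sqrt(16.403) = 4.0501
Step 3: K1 = 85 / 4.0501 = 21.0

21.0


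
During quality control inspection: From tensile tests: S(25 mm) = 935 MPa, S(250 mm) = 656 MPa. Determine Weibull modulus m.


Formula: m = ln(L1/L2) / ln(S2/S1)
Step 1: ln(L1/L2) = ln(25/250) = -2.30259
Step 2: S2/S1 = 656/935 = 0.7016
Step 3: ln(S2/S1) = ln(0.7016) = -0.35439
Step 4: m = -2.30259 / -0.35439 = 6.50

6.50 (Weibull m)


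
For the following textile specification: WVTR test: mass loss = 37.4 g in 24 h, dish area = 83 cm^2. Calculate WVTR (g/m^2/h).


Formula: WVTR = mass_loss / (area * time)
Step 1: Convert area: 83 cm^2 = 0.0083 m^2
Step 2: WVTR = 37.4 g / (0.0083 m^2 * 24 h)
Step 3: WVTR = 37.4 / 0.1992 = 187.8 g/m^2/h

187.8 g/m^2/h


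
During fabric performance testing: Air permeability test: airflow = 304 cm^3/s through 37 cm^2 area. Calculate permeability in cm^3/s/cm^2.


Formula: Air Permeability = Airflow / Test Area
AP = 304 cm^3/s / 37 cm^2
AP = 8.2 cm^3/s/cm^2

8.2 cm^3/s/cm^2


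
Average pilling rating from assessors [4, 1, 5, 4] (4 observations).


Formula: Mean = sum / count
Sum = 4 + 1 + 5 + 4 = 14
Mean = 14 / 4 = 3.5

3.5


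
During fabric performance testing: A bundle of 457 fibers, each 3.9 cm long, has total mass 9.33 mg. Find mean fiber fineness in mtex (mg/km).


Formula: fineness (mtex) = mass (mg) / total length (km) = (mass_mg / total_length_m) * 1000
Step 1: Convert fiber length: 3.9 cm = 0.039 m
Step 2: Total fiber length = 457 * 0.039 = 17.823 m
Step 3: Linear density = 9.33 mg / 17.823 m = 0.5235 mg/m
Step 4: fineness = 0.5235 * 1000 = 523.5 mtex

523.5 mtex


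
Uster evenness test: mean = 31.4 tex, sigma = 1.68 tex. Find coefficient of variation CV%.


Formula: CV% = (standard deviation / mean) * 100
Step 1: Ratio = 1.68 / 31.4 = 0.053503
Step 2: CV% = 0.053503 * 100 = 5.3503% ≈ 5.4%

5.4%


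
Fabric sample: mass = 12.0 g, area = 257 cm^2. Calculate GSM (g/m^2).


Formula: GSM = mass_g / area_m2
Step 1: Convert area: 257 cm^2 = 257 / 10000 = 0.0257 m^2
Step 2: GSM = 12.0 g / 0.0257 m^2 = 466.9 g/m^2

466.9 g/m^2


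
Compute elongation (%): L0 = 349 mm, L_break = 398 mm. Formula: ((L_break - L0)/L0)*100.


Formula: Elongation (%) = ((L_break - L0) / L0) * 100
Step 1: Extension = 398 - 349 = 49 mm
Step 2: Elongation = (49 / 349) * 100
Step 3: Elongation = 0.140401 * 100 = 14.0401% ≈ 14.0%

14.0%


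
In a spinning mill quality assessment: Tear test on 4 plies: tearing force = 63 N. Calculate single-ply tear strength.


Formula: Per-ply strength = Total force / Number of plies
Per-ply = 63 N / 4
Per-ply = 15.75 N

15.75 N


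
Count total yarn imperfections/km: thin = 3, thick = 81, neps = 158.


Formula: Total = thin places + thick places + neps
Total = 3 + 81 + 158
Total = 242 imperfections/km

242 imperfections/km


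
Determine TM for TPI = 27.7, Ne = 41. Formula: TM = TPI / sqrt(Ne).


Formula: TM = TPI / sqrt(Ne)
Step 1: sqrt(Ne) = sqrt(41) = 6.4031
Step 2: TM = 27.7 / 6.4031 = 4.33

4.33 TM


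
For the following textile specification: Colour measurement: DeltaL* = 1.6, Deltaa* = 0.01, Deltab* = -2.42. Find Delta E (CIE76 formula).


Formula: Delta E = sqrt(dL*^2 + da*^2 + db*^2)
Step 1: dL*^2 = 1.6^2 = 2.56
Step 2: da*^2 = 0.01^2 = 0.0001
Step 3: db*^2 = (-2.42)^2 = 5.8564
Step 4: Sum = 2.56 + 0.0001 + 5.8564 = 8.4165
Step 5: Delta E = sqrt(8.4165) = 2.9

2.9 Delta E


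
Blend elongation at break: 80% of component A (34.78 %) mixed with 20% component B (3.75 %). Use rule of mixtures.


Formula: Blend property = (fraction_A * property_A) + (fraction_B * property_B)
Step 1: Contribution A = 80/100 * 34.78 % = 27.824 %
Step 2: Contribution B = 20/100 * 3.75 % = 0.75 %
Step 3: Blend elongation at break = 27.824 + 0.75 = 28.574 %

28.574 %


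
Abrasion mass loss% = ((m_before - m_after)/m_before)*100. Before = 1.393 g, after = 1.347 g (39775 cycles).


Formula: Mass loss% = ((m_before - m_after) / m_before) * 100
Step 1: Mass loss = 1.393 - 1.347 = 0.046 g
Step 2: Ratio = 0.046 / 1.393 = 0.0330223
Step 3: Mass loss% = 0.0330223 * 100 = 3.30223% ≈ 3.30%

3.30%


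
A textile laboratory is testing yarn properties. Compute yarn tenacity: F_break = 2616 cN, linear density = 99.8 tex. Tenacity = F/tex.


Formula: Tenacity = Breaking force / Linear density
Tenacity = 2616 cN / 99.8 tex
Tenacity = 26.21 cN/tex

26.21 cN/tex


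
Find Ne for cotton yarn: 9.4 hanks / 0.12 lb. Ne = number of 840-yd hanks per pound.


Formula: Ne = hanks / mass_lb
Substituting: Ne = 9.4 / 0.12
Ne = 78.3

78.3 Ne


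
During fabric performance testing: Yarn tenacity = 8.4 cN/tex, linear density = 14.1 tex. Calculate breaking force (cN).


Formula: Breaking force = Tenacity * Linear density
F = 8.4 cN/tex * 14.1 tex
F = 118.44 cN

118.44 cN


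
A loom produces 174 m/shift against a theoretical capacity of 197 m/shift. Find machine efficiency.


Formula: Efficiency% = (Actual output / Theoretical output) * 100
Efficiency% = (174 / 197) * 100
Efficiency% = 0.883249 * 100 = 88.3249% ≈ 88.3%

88.3%


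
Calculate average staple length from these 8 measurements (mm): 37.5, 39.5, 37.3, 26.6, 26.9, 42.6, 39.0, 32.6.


Formula: Mean = sum of lengths / count
Sum = 37.5 + 39.5 + 37.3 + 26.6 + 26.9 + 42.6 + 39.0 + 32.6
Sum = 282.0 mm
Mean = 282.0 / 8 = 35.25 mm

35.25 mm


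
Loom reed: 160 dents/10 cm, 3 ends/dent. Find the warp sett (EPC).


Formula: EPC = (dents per 10 cm * ends per dent) / 10
Step 1: Total ends per 10 cm = 160 * 3 = 480
Step 2: EPC = 480 / 10 = 48.0 ends/cm

48.0 ends/cm


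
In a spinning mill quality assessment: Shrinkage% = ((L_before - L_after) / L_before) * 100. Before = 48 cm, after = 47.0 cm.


Formula: Shrinkage% = ((L_before - L_after) / L_before) * 100
Step 1: Shrinkage = 48 - 47.0 = 1.0 cm
Step 2: Shrinkage% = (1.0 / 48) * 100
Step 3: Shrinkage% = 0.020833 * 100 = 2.0833% ≈ 2.1%

2.1%


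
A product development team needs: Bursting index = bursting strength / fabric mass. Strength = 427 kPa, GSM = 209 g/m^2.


Formula: Bursting Index = Bursting Strength / Fabric GSM
BI = 427 kPa / 209 g/m^2
BI = 2.043 kPa/(g/m^2)

2.043 kPa/(g/m^2)


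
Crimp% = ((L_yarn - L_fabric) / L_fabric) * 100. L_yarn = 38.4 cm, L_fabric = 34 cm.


Formula: Crimp% = ((L_yarn - L_fabric) / L_fabric) * 100
Step 1: Extension = 38.4 - 34 = 4.4 cm
Step 2: Crimp% = (4.4 / 34) * 100
Step 3: Crimp% = 0.129412 * 100 = 12.9412% ≈ 12.9%

12.9%


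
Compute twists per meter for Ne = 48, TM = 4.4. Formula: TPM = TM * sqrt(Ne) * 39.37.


Formula: TPM = TM * sqrt(Ne) * 39.37
Step 1: sqrt(Ne) = sqrt(48) = 6.9282
Step 2: TM * sqrt(Ne) = 4.4 * 6.9282 = 30.4841
Step 3: TPM = 30.4841 * 39.37 = 1200 twists/m

1200 twists/m


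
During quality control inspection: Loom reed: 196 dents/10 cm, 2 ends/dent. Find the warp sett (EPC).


Formula: EPC = (dents per 10 cm * ends per dent) / 10
Step 1: Total ends per 10 cm = 196 * 2 = 392
Step 2: EPC = 392 / 10 = 39.2 ends/cm

39.2 ends/cm


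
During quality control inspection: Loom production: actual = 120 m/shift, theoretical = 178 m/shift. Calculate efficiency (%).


Formula: Efficiency% = (Actual output / Theoretical output) * 100
Efficiency% = (120 / 178) * 100
Efficiency% = 0.674157 * 100 = 67.4157% ≈ 67.4%

67.4%


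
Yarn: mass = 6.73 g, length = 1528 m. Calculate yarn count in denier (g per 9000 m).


Formula: den = (mass_g / length_m) * 9000
Substituting: den = (6.73 / 1528) * 9000
Intermediate: 6.73 / 1528 = 0.00440445 g/m
den = 0.00440445 * 9000 = 39.6 denier

39.6 denier


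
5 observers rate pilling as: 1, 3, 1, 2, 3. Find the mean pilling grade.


Formula: Mean = sum / count
Sum = 1 + 3 + 1 + 2 + 3 = 10
Mean = 10 / 5 = 2.0

2.0


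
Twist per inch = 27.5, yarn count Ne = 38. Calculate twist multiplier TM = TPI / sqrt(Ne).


Formula: TM = TPI / sqrt(Ne)
Step 1: sqrt(Ne) = sqrt(38) = 6.1644
Step 2: TM = 27.5 / 6.1644 = 4.46

4.46 TM


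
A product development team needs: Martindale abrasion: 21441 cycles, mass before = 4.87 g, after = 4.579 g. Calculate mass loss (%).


Formula: Mass loss% = ((m_before - m_after) / m_before) * 100
Step 1: Mass loss = 4.87 - 4.579 = 0.291 g
Step 2: Ratio = 0.291 / 4.87 = 0.0597536
Step 3: Mass loss% = 0.0597536 * 100 = 5.97536% ≈ 5.98%

5.98%


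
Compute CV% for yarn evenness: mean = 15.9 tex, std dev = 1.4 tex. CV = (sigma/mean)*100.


Formula: CV% = (standard deviation / mean) * 100
Step 1: Ratio = 1.4 / 15.9 = 0.08805
Step 2: CV% = 0.08805 * 100 = 8.805% ≈ 8.8%

8.8%


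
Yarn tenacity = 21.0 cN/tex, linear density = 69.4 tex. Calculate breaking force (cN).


Formula: Breaking force = Tenacity * Linear density
F = 21.0 cN/tex * 69.4 tex
F = 1457.40 cN

1457.40 cN


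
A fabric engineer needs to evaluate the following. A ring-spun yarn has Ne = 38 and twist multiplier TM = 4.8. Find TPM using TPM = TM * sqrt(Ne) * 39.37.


Formula: TPM = TM * sqrt(Ne) * 39.37
Step 1: sqrt(Ne) = sqrt(38) = 6.1644
Step 2: TM * sqrt(Ne) = 4.8 * 6.1644 = 29.5891
Step 3: TPM = 29.5891 * 39.37 = 1165 twists/m

1165 twists/m


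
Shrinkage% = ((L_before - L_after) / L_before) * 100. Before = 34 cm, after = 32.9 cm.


Formula: Shrinkage% = ((L_before - L_after) / L_before) * 100
Step 1: Shrinkage = 34 - 32.9 = 1.1 cm
Step 2: Shrinkage% = (1.1 / 34) * 100
Step 3: Shrinkage% = 0.032353 * 100 = 3.2353% ≈ 3.2%

3.2%


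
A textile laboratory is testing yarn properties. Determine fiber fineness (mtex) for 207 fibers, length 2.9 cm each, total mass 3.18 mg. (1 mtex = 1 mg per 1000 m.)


Formula: fineness (mtex) = mass (mg) / total length (km) = (mass_mg / total_length_m) * 1000
Step 1: Convert fiber length: 2.9 cm = 0.029 m
Step 2: Total fiber length = 207 * 0.029 = 6.003 m
Step 3: Linear density = 3.18 mg / 6.003 m = 0.5297 mg/m
Step 4: fineness = 0.5297 * 1000 = 529.7 mtex

529.7 mtex


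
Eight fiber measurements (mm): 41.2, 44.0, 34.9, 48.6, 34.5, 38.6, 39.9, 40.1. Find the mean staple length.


Formula: Mean = sum of lengths / count
Sum = 41.2 + 44.0 + 34.9 + 48.6 + 34.5 + 38.6 + 39.9 + 40.1
Sum = 321.8 mm
Mean = 321.8 / 8 = 40.23 mm

40.23 mm


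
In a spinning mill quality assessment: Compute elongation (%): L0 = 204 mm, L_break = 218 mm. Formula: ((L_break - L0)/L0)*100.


Formula: Elongation (%) = ((L_break - L0) / L0) * 100
Step 1: Extension = 218 - 204 = 14 mm
Step 2: Elongation = (14 / 204) * 100
Step 3: Elongation = 0.068627 * 100 = 6.8627% ≈ 6.9%

6.9%


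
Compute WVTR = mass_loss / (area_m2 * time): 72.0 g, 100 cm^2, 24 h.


Formula: WVTR = mass_loss / (area * time)
Step 1: Convert area: 100 cm^2 = 0.01 m^2
Step 2: WVTR = 72.0 g / (0.01 m^2 * 24 h)
Step 3: WVTR = 72.0 / 0.24 = 300.0 g/m^2/h

300.0 g/m^2/h


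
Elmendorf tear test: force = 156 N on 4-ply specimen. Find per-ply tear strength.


Formula: Per-ply strength = Total force / Number of plies
Per-ply = 156 N / 4
Per-ply = 39 N

39 N


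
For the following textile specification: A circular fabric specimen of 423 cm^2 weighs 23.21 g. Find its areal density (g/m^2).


Formula: GSM = mass_g / area_m2
Step 1: Convert area: 423 cm^2 = 423 / 10000 = 0.0423 m^2
Step 2: GSM = 23.21 g / 0.0423 m^2 = 548.7 g/m^2

548.7 g/m^2


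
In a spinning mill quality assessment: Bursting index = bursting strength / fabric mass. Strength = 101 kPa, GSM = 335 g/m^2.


Formula: Bursting Index = Bursting Strength / Fabric GSM
BI = 101 kPa / 335 g/m^2
BI = 0.301 kPa/(g/m^2)

0.301 kPa/(g/m^2)


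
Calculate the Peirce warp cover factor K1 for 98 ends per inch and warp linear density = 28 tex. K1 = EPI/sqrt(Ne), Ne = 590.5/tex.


Formula: K1 = EPI / sqrt(Ne), with Ne = 590.5 / tex_warp
Step 1: Ne = 590.5 / 28 = 21.089
Step 2: sqrt(Ne) = sqrt(21.089) = 4.5923
Step 3: K1 = 98 / 4.5923 = 21.3

21.3


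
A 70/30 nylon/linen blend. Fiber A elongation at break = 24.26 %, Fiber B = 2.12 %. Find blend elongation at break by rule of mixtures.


Formula: Blend property = (fraction_A * property_A) + (fraction_B * property_B)
Step 1: Contribution A = 70/100 * 24.26 % = 16.982 %
Step 2: Contribution B = 30/100 * 2.12 % = 0.636 %
Step 3: Blend elongation at break = 16.982 + 0.636 = 17.618 %

17.618 %


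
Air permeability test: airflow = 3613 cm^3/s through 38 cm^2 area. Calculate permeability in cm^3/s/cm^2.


Formula: Air Permeability = Airflow / Test Area
AP = 3613 cm^3/s / 38 cm^2
AP = 95.1 cm^3/s/cm^2

95.1 cm^3/s/cm^2


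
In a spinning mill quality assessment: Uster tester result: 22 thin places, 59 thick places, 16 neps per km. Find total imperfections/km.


Formula: Total = thin places + thick places + neps
Total = 22 + 59 + 16
Total = 97 imperfections/km

97 imperfections/km


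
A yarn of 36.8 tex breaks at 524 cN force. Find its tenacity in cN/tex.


Formula: Tenacity = Breaking force / Linear density
Tenacity = 524 cN / 36.8 tex
Tenacity = 14.24 cN/tex

14.24 cN/tex


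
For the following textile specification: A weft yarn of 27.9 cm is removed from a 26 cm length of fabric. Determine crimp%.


Formula: Crimp% = ((L_yarn - L_fabric) / L_fabric) * 100
Step 1: Extension = 27.9 - 26 = 1.9 cm
Step 2: Crimp% = (1.9 / 26) * 100
Step 3: Crimp% = 0.073077 * 100 = 7.3077% ≈ 7.3%

7.3%


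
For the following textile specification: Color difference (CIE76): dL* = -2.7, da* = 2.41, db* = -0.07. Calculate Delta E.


Formula: Delta E = sqrt(dL*^2 + da*^2 + db*^2)
Step 1: dL*^2 = (-2.7)^2 = 7.29
Step 2: da*^2 = 2.41^2 = 5.8081
Step 3: db*^2 = (-0.07)^2 = 0.0049
Step 4: Sum = 7.29 + 5.8081 + 0.0049 = 13.103
Step 5: Delta E = sqrt(13.103) = 3.62

3.62 Delta E


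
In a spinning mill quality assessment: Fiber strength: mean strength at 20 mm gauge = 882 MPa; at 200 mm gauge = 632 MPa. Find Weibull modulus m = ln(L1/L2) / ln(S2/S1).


Formula: m = ln(L1/L2) / ln(S2/S1)
Step 1: ln(L1/L2) = ln(20/200) = -2.30259
Step 2: S2/S1 = 632/882 = 0.71655
Step 3: ln(S2/S1) = ln(0.71655) = -0.33331
Step 4: m = -2.30259 / -0.33331 = 6.91

6.91 (Weibull m)


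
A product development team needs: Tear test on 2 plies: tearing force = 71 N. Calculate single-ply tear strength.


Formula: Per-ply strength = Total force / Number of plies
Per-ply = 71 N / 2
Per-ply = 35.5 N

35.5 N


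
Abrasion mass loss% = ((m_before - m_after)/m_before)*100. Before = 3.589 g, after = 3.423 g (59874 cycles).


Formula: Mass loss% = ((m_before - m_after) / m_before) * 100
Step 1: Mass loss = 3.589 - 3.423 = 0.166 g
Step 2: Ratio = 0.166 / 3.589 = 0.0462524
Step 3: Mass loss% = 0.0462524 * 100 = 4.62524% ≈ 4.63%

4.63%


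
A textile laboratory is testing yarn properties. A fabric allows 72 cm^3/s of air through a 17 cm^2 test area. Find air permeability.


Formula: Air Permeability = Airflow / Test Area
AP = 72 cm^3/s / 17 cm^2
AP = 4.2 cm^3/s/cm^2

4.2 cm^3/s/cm^2


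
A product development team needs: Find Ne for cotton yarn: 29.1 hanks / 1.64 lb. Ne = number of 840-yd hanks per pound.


Formula: Ne = hanks / mass_lb
Substituting: Ne = 29.1 / 1.64
Ne = 17.7

17.7 Ne


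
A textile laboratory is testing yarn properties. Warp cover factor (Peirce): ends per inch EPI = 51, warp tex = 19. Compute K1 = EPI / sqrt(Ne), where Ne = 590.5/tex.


Formula: K1 = EPI / sqrt(Ne), with Ne = 590.5 / tex_warp
Step 1: Ne = 590.5 / 19 = 31.079
Step 2: sqrt(Ne) = sqrt(31.079) = 5.5749
Step 3: K1 = 51 / 5.5749 = 9.1

9.1


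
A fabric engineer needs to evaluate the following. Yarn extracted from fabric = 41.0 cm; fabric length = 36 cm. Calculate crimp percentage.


Formula: Crimp% = ((L_yarn - L_fabric) / L_fabric) * 100
Step 1: Extension = 41.0 - 36 = 5.0 cm
Step 2: Crimp% = (5.0 / 36) * 100
Step 3: Crimp% = 0.138889 * 100 = 13.8889% ≈ 13.9%

13.9%


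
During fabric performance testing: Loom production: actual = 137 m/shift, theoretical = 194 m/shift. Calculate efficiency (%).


Formula: Efficiency% = (Actual output / Theoretical output) * 100
Efficiency% = (137 / 194) * 100
Efficiency% = 0.706186 * 100 = 70.6186% ≈ 70.6%

70.6%


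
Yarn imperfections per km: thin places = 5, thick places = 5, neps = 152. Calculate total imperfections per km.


Formula: Total = thin places + thick places + neps
Total = 5 + 5 + 152
Total = 162 imperfections/km

162 imperfections/km


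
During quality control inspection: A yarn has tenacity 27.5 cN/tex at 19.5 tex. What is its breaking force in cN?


Formula: Breaking force = Tenacity * Linear density
F = 27.5 cN/tex * 19.5 tex
F = 536.25 cN

536.25 cN


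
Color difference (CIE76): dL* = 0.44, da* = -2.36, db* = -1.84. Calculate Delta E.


Formula: Delta E = sqrt(dL*^2 + da*^2 + db*^2)
Step 1: dL*^2 = 0.44^2 = 0.1936
Step 2: da*^2 = (-2.36)^2 = 5.5696
Step 3: db*^2 = (-1.84)^2 = 3.3856
Step 4: Sum = 0.1936 + 5.5696 + 3.3856 = 9.1488
Step 5: Delta E = sqrt(9.1488) = 3.02

3.02 Delta E


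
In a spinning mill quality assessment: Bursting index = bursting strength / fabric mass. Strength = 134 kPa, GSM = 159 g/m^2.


Formula: Bursting Index = Bursting Strength / Fabric GSM
BI = 134 kPa / 159 g/m^2
BI = 0.843 kPa/(g/m^2)

0.843 kPa/(g/m^2)


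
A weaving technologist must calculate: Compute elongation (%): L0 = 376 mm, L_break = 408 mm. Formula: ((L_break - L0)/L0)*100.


Formula: Elongation (%) = ((L_break - L0) / L0) * 100
Step 1: Extension = 408 - 376 = 32 mm
Step 2: Elongation = (32 / 376) * 100
Step 3: Elongation = 0.085106 * 100 = 8.5106% ≈ 8.5%

8.5%


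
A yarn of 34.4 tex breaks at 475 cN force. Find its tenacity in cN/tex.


Formula: Tenacity = Breaking force / Linear density
Tenacity = 475 cN / 34.4 tex
Tenacity = 13.81 cN/tex

13.81 cN/tex


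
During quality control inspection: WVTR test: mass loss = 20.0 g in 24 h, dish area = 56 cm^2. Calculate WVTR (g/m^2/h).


Formula: WVTR = mass_loss / (area * time)
Step 1: Convert area: 56 cm^2 = 0.0056 m^2
Step 2: WVTR = 20.0 g / (0.0056 m^2 * 24 h)
Step 3: WVTR = 20.0 / 0.1344 = 148.8 g/m^2/h

148.8 g/m^2/h


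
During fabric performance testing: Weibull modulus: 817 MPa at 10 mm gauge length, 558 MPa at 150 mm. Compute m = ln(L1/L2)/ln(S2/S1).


Formula: m = ln(L1/L2) / ln(S2/S1)
Step 1: ln(L1/L2) = ln(10/150) = -2.70805
Step 2: S2/S1 = 558/817 = 0.68299
Step 3: ln(S2/S1) = ln(0.68299) = -0.38128
Step 4: m = -2.70805 / -0.38128 = 7.10

7.10 (Weibull m)


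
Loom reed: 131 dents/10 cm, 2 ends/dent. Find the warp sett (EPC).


Formula: EPC = (dents per 10 cm * ends per dent) / 10
Step 1: Total ends per 10 cm = 131 * 2 = 262
Step 2: EPC = 262 / 10 = 26.2 ends/cm

26.2 ends/cm


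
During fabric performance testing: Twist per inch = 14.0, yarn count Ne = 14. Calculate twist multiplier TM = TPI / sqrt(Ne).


Formula: TM = TPI / sqrt(Ne)
Step 1: sqrt(Ne) = sqrt(14) = 3.7417
Step 2: TM = 14.0 / 3.7417 = 3.74

3.74 TM


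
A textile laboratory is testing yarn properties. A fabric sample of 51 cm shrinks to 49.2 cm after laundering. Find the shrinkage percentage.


Formula: Shrinkage% = ((L_before - L_after) / L_before) * 100
Step 1: Shrinkage = 51 - 49.2 = 1.8 cm
Step 2: Shrinkage% = (1.8 / 51) * 100
Step 3: Shrinkage% = 0.035294 * 100 = 3.5294% ≈ 3.5%

3.5%


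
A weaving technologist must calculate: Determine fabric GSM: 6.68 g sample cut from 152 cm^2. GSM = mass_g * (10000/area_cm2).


Formula: GSM = mass_g / area_m2
Step 1: Convert area: 152 cm^2 = 152 / 10000 = 0.0152 m^2
Step 2: GSM = 6.68 g / 0.0152 m^2 = 439.5 g/m^2

439.5 g/m^2


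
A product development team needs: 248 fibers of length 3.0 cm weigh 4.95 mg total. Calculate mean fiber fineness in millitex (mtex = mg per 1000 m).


Formula: fineness (mtex) = mass (mg) / total length (km) = (mass_mg / total_length_m) * 1000
Step 1: Convert fiber length: 3.0 cm = 0.03 m
Step 2: Total fiber length = 248 * 0.03 = 7.44 m
Step 3: Linear density = 4.95 mg / 7.44 m = 0.6653 mg/m
Step 4: fineness = 0.6653 * 1000 = 665.3 mtex

665.3 mtex


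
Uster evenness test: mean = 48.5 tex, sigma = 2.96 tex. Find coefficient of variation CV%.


Formula: CV% = (standard deviation / mean) * 100
Step 1: Ratio = 2.96 / 48.5 = 0.061031
Step 2: CV% = 0.061031 * 100 = 6.1031% ≈ 6.1%

6.1%


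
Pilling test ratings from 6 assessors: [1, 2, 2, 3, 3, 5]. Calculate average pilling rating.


Formula: Mean = sum / count
Sum = 1 + 2 + 2 + 3 + 3 + 5 = 16
Mean = 16 / 6 = 2.7

2.7


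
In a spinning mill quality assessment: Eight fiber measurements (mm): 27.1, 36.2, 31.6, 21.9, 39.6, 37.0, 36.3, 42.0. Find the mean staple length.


Formula: Mean = sum of lengths / count
Sum = 27.1 + 36.2 + 31.6 + 21.9 + 39.6 + 37.0 + 36.3 + 42.0
Sum = 271.7 mm
Mean = 271.7 / 8 = 33.96 mm

33.96 mm


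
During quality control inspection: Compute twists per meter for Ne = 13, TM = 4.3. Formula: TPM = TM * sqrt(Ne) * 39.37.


Formula: TPM = TM * sqrt(Ne) * 39.37
Step 1: sqrt(Ne) = sqrt(13) = 3.6056
Step 2: TM * sqrt(Ne) = 4.3 * 3.6056 = 15.5041
Step 3: TPM = 15.5041 * 39.37 = 610 twists/m

610 twists/m


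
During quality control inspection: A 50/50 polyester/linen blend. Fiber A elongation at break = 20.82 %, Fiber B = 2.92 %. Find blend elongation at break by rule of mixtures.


Formula: Blend property = (fraction_A * property_A) + (fraction_B * property_B)
Step 1: Contribution A = 50/100 * 20.82 % = 10.41 %
Step 2: Contribution B = 50/100 * 2.92 % = 1.46 %
Step 3: Blend elongation at break = 10.41 + 1.46 = 11.87 %

11.87 %


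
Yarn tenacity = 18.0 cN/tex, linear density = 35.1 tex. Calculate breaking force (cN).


Formula: Breaking force = Tenacity * Linear density
F = 18.0 cN/tex * 35.1 tex
F = 631.80 cN

631.80 cN


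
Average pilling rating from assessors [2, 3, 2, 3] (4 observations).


Formula: Mean = sum / count
Sum = 2 + 3 + 2 + 3 = 10
Mean = 10 / 4 = 2.5

2.5


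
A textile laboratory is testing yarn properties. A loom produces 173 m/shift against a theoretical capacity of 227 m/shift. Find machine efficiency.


Formula: Efficiency% = (Actual output / Theoretical output) * 100
Efficiency% = (173 / 227) * 100
Efficiency% = 0.762115 * 100 = 76.2115% ≈ 76.2%

76.2%


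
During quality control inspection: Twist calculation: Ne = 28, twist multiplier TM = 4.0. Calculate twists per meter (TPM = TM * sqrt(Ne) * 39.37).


Formula: TPM = TM * sqrt(Ne) * 39.37
Step 1: sqrt(Ne) = sqrt(28) = 5.2915
Step 2: TM * sqrt(Ne) = 4.0 * 5.2915 = 21.166
Step 3: TPM = 21.166 * 39.37 = 833 twists/m

833 twists/m


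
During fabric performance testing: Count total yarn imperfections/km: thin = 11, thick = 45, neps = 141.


Formula: Total = thin places + thick places + neps
Total = 11 + 45 + 141
Total = 197 imperfections/km

197 imperfections/km


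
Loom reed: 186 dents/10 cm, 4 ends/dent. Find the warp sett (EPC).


Formula: EPC = (dents per 10 cm * ends per dent) / 10
Step 1: Total ends per 10 cm = 186 * 4 = 744
Step 2: EPC = 744 / 10 = 74.4 ends/cm

74.4 ends/cm


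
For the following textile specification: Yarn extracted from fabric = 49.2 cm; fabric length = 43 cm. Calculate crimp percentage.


Formula: Crimp% = ((L_yarn - L_fabric) / L_fabric) * 100
Step 1: Extension = 49.2 - 43 = 6.2 cm
Step 2: Crimp% = (6.2 / 43) * 100
Step 3: Crimp% = 0.144186 * 100 = 14.4186% ≈ 14.4%

14.4%


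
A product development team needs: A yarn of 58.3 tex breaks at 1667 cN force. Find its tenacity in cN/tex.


Formula: Tenacity = Breaking force / Linear density
Tenacity = 1667 cN / 58.3 tex
Tenacity = 28.59 cN/tex

28.59 cN/tex


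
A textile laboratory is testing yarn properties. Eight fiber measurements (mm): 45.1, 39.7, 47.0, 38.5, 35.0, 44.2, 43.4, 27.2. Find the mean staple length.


Formula: Mean = sum of lengths / count
Sum = 45.1 + 39.7 + 47.0 + 38.5 + 35.0 + 44.2 + 43.4 + 27.2
Sum = 320.1 mm
Mean = 320.1 / 8 = 40.01 mm

40.01 mm


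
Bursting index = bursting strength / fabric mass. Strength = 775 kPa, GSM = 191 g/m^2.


Formula: Bursting Index = Bursting Strength / Fabric GSM
BI = 775 kPa / 191 g/m^2
BI = 4.058 kPa/(g/m^2)

4.058 kPa/(g/m^2)


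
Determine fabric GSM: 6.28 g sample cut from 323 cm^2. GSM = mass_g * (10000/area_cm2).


Formula: GSM = mass_g / area_m2
Step 1: Convert area: 323 cm^2 = 323 / 10000 = 0.0323 m^2
Step 2: GSM = 6.28 g / 0.0323 m^2 = 194.4 g/m^2

194.4 g/m^2


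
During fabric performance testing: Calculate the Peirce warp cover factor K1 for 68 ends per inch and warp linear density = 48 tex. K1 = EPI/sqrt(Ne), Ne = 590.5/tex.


Formula: K1 = EPI / sqrt(Ne), with Ne = 590.5 / tex_warp
Step 1: Ne = 590.5 / 48 = 12.302
Step 2: sqrt(Ne) = sqrt(12.302) = 3.5074
Step 3: K1 = 68 / 3.5074 = 19.4

19.4


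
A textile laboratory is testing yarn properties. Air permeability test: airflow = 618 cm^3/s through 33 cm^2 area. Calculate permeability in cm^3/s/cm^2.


Formula: Air Permeability = Airflow / Test Area
AP = 618 cm^3/s / 33 cm^2
AP = 18.7 cm^3/s/cm^2

18.7 cm^3/s/cm^2


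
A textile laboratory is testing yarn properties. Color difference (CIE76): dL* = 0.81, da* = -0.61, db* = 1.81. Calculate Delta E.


Formula: Delta E = sqrt(dL*^2 + da*^2 + db*^2)
Step 1: dL*^2 = 0.81^2 = 0.6561
Step 2: da*^2 = (-0.61)^2 = 0.3721
Step 3: db*^2 = 1.81^2 = 3.2761
Step 4: Sum = 0.6561 + 0.3721 + 3.2761 = 4.3043
Step 5: Delta E = sqrt(4.3043) = 2.07

2.07 Delta E


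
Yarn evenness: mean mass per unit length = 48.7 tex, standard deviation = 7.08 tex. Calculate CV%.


Formula: CV% = (standard deviation / mean) * 100
Step 1: Ratio = 7.08 / 48.7 = 0.14538
Step 2: CV% = 0.14538 * 100 = 14.538% ≈ 14.5%

14.5%
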